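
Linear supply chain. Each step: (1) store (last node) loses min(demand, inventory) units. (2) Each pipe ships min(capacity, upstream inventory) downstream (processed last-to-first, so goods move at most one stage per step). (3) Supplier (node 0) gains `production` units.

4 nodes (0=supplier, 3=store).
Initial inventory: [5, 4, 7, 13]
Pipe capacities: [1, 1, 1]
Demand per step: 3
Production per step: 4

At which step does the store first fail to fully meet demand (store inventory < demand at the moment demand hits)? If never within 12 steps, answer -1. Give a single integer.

Step 1: demand=3,sold=3 ship[2->3]=1 ship[1->2]=1 ship[0->1]=1 prod=4 -> [8 4 7 11]
Step 2: demand=3,sold=3 ship[2->3]=1 ship[1->2]=1 ship[0->1]=1 prod=4 -> [11 4 7 9]
Step 3: demand=3,sold=3 ship[2->3]=1 ship[1->2]=1 ship[0->1]=1 prod=4 -> [14 4 7 7]
Step 4: demand=3,sold=3 ship[2->3]=1 ship[1->2]=1 ship[0->1]=1 prod=4 -> [17 4 7 5]
Step 5: demand=3,sold=3 ship[2->3]=1 ship[1->2]=1 ship[0->1]=1 prod=4 -> [20 4 7 3]
Step 6: demand=3,sold=3 ship[2->3]=1 ship[1->2]=1 ship[0->1]=1 prod=4 -> [23 4 7 1]
Step 7: demand=3,sold=1 ship[2->3]=1 ship[1->2]=1 ship[0->1]=1 prod=4 -> [26 4 7 1]
Step 8: demand=3,sold=1 ship[2->3]=1 ship[1->2]=1 ship[0->1]=1 prod=4 -> [29 4 7 1]
Step 9: demand=3,sold=1 ship[2->3]=1 ship[1->2]=1 ship[0->1]=1 prod=4 -> [32 4 7 1]
Step 10: demand=3,sold=1 ship[2->3]=1 ship[1->2]=1 ship[0->1]=1 prod=4 -> [35 4 7 1]
Step 11: demand=3,sold=1 ship[2->3]=1 ship[1->2]=1 ship[0->1]=1 prod=4 -> [38 4 7 1]
Step 12: demand=3,sold=1 ship[2->3]=1 ship[1->2]=1 ship[0->1]=1 prod=4 -> [41 4 7 1]
First stockout at step 7

7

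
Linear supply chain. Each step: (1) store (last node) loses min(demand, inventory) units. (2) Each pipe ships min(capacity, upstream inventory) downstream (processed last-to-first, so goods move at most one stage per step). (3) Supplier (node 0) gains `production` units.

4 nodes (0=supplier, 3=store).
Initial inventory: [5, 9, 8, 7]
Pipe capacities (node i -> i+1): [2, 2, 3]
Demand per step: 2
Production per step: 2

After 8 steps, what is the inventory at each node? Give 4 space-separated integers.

Step 1: demand=2,sold=2 ship[2->3]=3 ship[1->2]=2 ship[0->1]=2 prod=2 -> inv=[5 9 7 8]
Step 2: demand=2,sold=2 ship[2->3]=3 ship[1->2]=2 ship[0->1]=2 prod=2 -> inv=[5 9 6 9]
Step 3: demand=2,sold=2 ship[2->3]=3 ship[1->2]=2 ship[0->1]=2 prod=2 -> inv=[5 9 5 10]
Step 4: demand=2,sold=2 ship[2->3]=3 ship[1->2]=2 ship[0->1]=2 prod=2 -> inv=[5 9 4 11]
Step 5: demand=2,sold=2 ship[2->3]=3 ship[1->2]=2 ship[0->1]=2 prod=2 -> inv=[5 9 3 12]
Step 6: demand=2,sold=2 ship[2->3]=3 ship[1->2]=2 ship[0->1]=2 prod=2 -> inv=[5 9 2 13]
Step 7: demand=2,sold=2 ship[2->3]=2 ship[1->2]=2 ship[0->1]=2 prod=2 -> inv=[5 9 2 13]
Step 8: demand=2,sold=2 ship[2->3]=2 ship[1->2]=2 ship[0->1]=2 prod=2 -> inv=[5 9 2 13]

5 9 2 13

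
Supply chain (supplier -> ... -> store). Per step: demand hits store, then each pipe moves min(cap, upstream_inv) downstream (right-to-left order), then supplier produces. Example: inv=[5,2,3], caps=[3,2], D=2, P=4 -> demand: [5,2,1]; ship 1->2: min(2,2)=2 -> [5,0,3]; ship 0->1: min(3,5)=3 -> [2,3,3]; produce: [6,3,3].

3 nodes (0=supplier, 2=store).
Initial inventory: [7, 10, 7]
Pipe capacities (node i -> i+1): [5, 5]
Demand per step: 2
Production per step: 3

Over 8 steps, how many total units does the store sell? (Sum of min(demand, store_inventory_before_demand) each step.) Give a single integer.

Answer: 16

Derivation:
Step 1: sold=2 (running total=2) -> [5 10 10]
Step 2: sold=2 (running total=4) -> [3 10 13]
Step 3: sold=2 (running total=6) -> [3 8 16]
Step 4: sold=2 (running total=8) -> [3 6 19]
Step 5: sold=2 (running total=10) -> [3 4 22]
Step 6: sold=2 (running total=12) -> [3 3 24]
Step 7: sold=2 (running total=14) -> [3 3 25]
Step 8: sold=2 (running total=16) -> [3 3 26]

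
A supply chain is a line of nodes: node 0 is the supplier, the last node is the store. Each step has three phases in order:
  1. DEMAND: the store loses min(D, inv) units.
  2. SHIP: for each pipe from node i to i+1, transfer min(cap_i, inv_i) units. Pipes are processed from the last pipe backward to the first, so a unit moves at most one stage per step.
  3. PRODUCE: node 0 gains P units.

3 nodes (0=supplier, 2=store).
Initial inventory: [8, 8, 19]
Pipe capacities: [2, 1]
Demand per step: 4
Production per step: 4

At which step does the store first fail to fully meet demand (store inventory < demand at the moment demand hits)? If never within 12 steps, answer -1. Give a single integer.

Step 1: demand=4,sold=4 ship[1->2]=1 ship[0->1]=2 prod=4 -> [10 9 16]
Step 2: demand=4,sold=4 ship[1->2]=1 ship[0->1]=2 prod=4 -> [12 10 13]
Step 3: demand=4,sold=4 ship[1->2]=1 ship[0->1]=2 prod=4 -> [14 11 10]
Step 4: demand=4,sold=4 ship[1->2]=1 ship[0->1]=2 prod=4 -> [16 12 7]
Step 5: demand=4,sold=4 ship[1->2]=1 ship[0->1]=2 prod=4 -> [18 13 4]
Step 6: demand=4,sold=4 ship[1->2]=1 ship[0->1]=2 prod=4 -> [20 14 1]
Step 7: demand=4,sold=1 ship[1->2]=1 ship[0->1]=2 prod=4 -> [22 15 1]
Step 8: demand=4,sold=1 ship[1->2]=1 ship[0->1]=2 prod=4 -> [24 16 1]
Step 9: demand=4,sold=1 ship[1->2]=1 ship[0->1]=2 prod=4 -> [26 17 1]
Step 10: demand=4,sold=1 ship[1->2]=1 ship[0->1]=2 prod=4 -> [28 18 1]
Step 11: demand=4,sold=1 ship[1->2]=1 ship[0->1]=2 prod=4 -> [30 19 1]
Step 12: demand=4,sold=1 ship[1->2]=1 ship[0->1]=2 prod=4 -> [32 20 1]
First stockout at step 7

7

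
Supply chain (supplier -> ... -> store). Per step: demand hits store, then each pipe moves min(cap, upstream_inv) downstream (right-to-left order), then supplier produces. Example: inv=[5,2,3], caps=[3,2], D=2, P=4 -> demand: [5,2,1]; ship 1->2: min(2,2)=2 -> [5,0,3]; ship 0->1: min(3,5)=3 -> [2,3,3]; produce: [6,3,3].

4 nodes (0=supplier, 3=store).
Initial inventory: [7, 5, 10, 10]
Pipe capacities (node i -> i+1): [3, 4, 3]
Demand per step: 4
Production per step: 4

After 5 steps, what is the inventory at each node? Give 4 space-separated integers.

Step 1: demand=4,sold=4 ship[2->3]=3 ship[1->2]=4 ship[0->1]=3 prod=4 -> inv=[8 4 11 9]
Step 2: demand=4,sold=4 ship[2->3]=3 ship[1->2]=4 ship[0->1]=3 prod=4 -> inv=[9 3 12 8]
Step 3: demand=4,sold=4 ship[2->3]=3 ship[1->2]=3 ship[0->1]=3 prod=4 -> inv=[10 3 12 7]
Step 4: demand=4,sold=4 ship[2->3]=3 ship[1->2]=3 ship[0->1]=3 prod=4 -> inv=[11 3 12 6]
Step 5: demand=4,sold=4 ship[2->3]=3 ship[1->2]=3 ship[0->1]=3 prod=4 -> inv=[12 3 12 5]

12 3 12 5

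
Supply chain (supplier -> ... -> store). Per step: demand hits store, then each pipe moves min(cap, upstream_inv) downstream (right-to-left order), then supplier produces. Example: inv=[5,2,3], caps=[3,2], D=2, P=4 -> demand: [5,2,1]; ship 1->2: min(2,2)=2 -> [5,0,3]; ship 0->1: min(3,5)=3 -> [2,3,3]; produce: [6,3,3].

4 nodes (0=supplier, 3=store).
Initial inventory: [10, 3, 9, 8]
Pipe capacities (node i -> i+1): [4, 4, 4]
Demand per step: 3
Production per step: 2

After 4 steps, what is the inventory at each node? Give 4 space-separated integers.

Step 1: demand=3,sold=3 ship[2->3]=4 ship[1->2]=3 ship[0->1]=4 prod=2 -> inv=[8 4 8 9]
Step 2: demand=3,sold=3 ship[2->3]=4 ship[1->2]=4 ship[0->1]=4 prod=2 -> inv=[6 4 8 10]
Step 3: demand=3,sold=3 ship[2->3]=4 ship[1->2]=4 ship[0->1]=4 prod=2 -> inv=[4 4 8 11]
Step 4: demand=3,sold=3 ship[2->3]=4 ship[1->2]=4 ship[0->1]=4 prod=2 -> inv=[2 4 8 12]

2 4 8 12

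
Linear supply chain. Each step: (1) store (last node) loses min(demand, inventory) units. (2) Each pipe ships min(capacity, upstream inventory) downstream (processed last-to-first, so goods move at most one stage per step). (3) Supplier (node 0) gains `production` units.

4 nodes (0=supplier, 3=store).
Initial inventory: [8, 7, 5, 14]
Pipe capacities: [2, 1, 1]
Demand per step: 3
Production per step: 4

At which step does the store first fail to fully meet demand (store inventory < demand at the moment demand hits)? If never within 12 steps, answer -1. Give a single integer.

Step 1: demand=3,sold=3 ship[2->3]=1 ship[1->2]=1 ship[0->1]=2 prod=4 -> [10 8 5 12]
Step 2: demand=3,sold=3 ship[2->3]=1 ship[1->2]=1 ship[0->1]=2 prod=4 -> [12 9 5 10]
Step 3: demand=3,sold=3 ship[2->3]=1 ship[1->2]=1 ship[0->1]=2 prod=4 -> [14 10 5 8]
Step 4: demand=3,sold=3 ship[2->3]=1 ship[1->2]=1 ship[0->1]=2 prod=4 -> [16 11 5 6]
Step 5: demand=3,sold=3 ship[2->3]=1 ship[1->2]=1 ship[0->1]=2 prod=4 -> [18 12 5 4]
Step 6: demand=3,sold=3 ship[2->3]=1 ship[1->2]=1 ship[0->1]=2 prod=4 -> [20 13 5 2]
Step 7: demand=3,sold=2 ship[2->3]=1 ship[1->2]=1 ship[0->1]=2 prod=4 -> [22 14 5 1]
Step 8: demand=3,sold=1 ship[2->3]=1 ship[1->2]=1 ship[0->1]=2 prod=4 -> [24 15 5 1]
Step 9: demand=3,sold=1 ship[2->3]=1 ship[1->2]=1 ship[0->1]=2 prod=4 -> [26 16 5 1]
Step 10: demand=3,sold=1 ship[2->3]=1 ship[1->2]=1 ship[0->1]=2 prod=4 -> [28 17 5 1]
Step 11: demand=3,sold=1 ship[2->3]=1 ship[1->2]=1 ship[0->1]=2 prod=4 -> [30 18 5 1]
Step 12: demand=3,sold=1 ship[2->3]=1 ship[1->2]=1 ship[0->1]=2 prod=4 -> [32 19 5 1]
First stockout at step 7

7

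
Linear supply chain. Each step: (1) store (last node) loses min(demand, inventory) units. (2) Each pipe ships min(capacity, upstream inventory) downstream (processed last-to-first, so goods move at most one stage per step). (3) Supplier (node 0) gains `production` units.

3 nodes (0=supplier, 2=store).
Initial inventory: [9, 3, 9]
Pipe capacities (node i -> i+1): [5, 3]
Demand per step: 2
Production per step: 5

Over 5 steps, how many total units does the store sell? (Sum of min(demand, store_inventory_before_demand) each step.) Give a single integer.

Step 1: sold=2 (running total=2) -> [9 5 10]
Step 2: sold=2 (running total=4) -> [9 7 11]
Step 3: sold=2 (running total=6) -> [9 9 12]
Step 4: sold=2 (running total=8) -> [9 11 13]
Step 5: sold=2 (running total=10) -> [9 13 14]

Answer: 10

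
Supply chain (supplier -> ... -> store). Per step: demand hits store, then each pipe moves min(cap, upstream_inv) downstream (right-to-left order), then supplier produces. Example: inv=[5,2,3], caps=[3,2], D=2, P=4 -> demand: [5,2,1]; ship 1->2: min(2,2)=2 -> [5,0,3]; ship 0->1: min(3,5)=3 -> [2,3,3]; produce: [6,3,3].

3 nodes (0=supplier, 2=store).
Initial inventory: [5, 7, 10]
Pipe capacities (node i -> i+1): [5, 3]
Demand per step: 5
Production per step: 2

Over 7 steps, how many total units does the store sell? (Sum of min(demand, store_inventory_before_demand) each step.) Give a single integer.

Answer: 28

Derivation:
Step 1: sold=5 (running total=5) -> [2 9 8]
Step 2: sold=5 (running total=10) -> [2 8 6]
Step 3: sold=5 (running total=15) -> [2 7 4]
Step 4: sold=4 (running total=19) -> [2 6 3]
Step 5: sold=3 (running total=22) -> [2 5 3]
Step 6: sold=3 (running total=25) -> [2 4 3]
Step 7: sold=3 (running total=28) -> [2 3 3]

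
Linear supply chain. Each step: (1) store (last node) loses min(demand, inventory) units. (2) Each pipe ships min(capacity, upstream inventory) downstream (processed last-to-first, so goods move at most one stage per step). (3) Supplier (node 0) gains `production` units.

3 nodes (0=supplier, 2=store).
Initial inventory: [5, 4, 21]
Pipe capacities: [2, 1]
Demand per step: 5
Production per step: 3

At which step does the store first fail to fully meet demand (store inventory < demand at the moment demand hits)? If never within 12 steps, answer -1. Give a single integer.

Step 1: demand=5,sold=5 ship[1->2]=1 ship[0->1]=2 prod=3 -> [6 5 17]
Step 2: demand=5,sold=5 ship[1->2]=1 ship[0->1]=2 prod=3 -> [7 6 13]
Step 3: demand=5,sold=5 ship[1->2]=1 ship[0->1]=2 prod=3 -> [8 7 9]
Step 4: demand=5,sold=5 ship[1->2]=1 ship[0->1]=2 prod=3 -> [9 8 5]
Step 5: demand=5,sold=5 ship[1->2]=1 ship[0->1]=2 prod=3 -> [10 9 1]
Step 6: demand=5,sold=1 ship[1->2]=1 ship[0->1]=2 prod=3 -> [11 10 1]
Step 7: demand=5,sold=1 ship[1->2]=1 ship[0->1]=2 prod=3 -> [12 11 1]
Step 8: demand=5,sold=1 ship[1->2]=1 ship[0->1]=2 prod=3 -> [13 12 1]
Step 9: demand=5,sold=1 ship[1->2]=1 ship[0->1]=2 prod=3 -> [14 13 1]
Step 10: demand=5,sold=1 ship[1->2]=1 ship[0->1]=2 prod=3 -> [15 14 1]
Step 11: demand=5,sold=1 ship[1->2]=1 ship[0->1]=2 prod=3 -> [16 15 1]
Step 12: demand=5,sold=1 ship[1->2]=1 ship[0->1]=2 prod=3 -> [17 16 1]
First stockout at step 6

6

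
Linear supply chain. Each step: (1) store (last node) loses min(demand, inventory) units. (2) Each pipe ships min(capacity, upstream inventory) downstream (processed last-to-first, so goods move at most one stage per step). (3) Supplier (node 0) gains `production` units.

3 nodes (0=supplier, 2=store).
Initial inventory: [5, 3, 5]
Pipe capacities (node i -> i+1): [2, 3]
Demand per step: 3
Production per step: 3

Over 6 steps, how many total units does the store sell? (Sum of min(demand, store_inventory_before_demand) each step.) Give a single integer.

Step 1: sold=3 (running total=3) -> [6 2 5]
Step 2: sold=3 (running total=6) -> [7 2 4]
Step 3: sold=3 (running total=9) -> [8 2 3]
Step 4: sold=3 (running total=12) -> [9 2 2]
Step 5: sold=2 (running total=14) -> [10 2 2]
Step 6: sold=2 (running total=16) -> [11 2 2]

Answer: 16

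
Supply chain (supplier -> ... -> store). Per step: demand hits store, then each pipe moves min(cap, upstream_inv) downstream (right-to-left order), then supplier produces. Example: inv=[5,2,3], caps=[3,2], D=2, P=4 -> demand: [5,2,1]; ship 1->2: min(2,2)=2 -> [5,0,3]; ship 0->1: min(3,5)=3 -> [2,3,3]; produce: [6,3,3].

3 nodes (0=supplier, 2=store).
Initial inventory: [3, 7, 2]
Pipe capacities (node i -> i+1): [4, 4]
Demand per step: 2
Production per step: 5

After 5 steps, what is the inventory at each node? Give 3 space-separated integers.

Step 1: demand=2,sold=2 ship[1->2]=4 ship[0->1]=3 prod=5 -> inv=[5 6 4]
Step 2: demand=2,sold=2 ship[1->2]=4 ship[0->1]=4 prod=5 -> inv=[6 6 6]
Step 3: demand=2,sold=2 ship[1->2]=4 ship[0->1]=4 prod=5 -> inv=[7 6 8]
Step 4: demand=2,sold=2 ship[1->2]=4 ship[0->1]=4 prod=5 -> inv=[8 6 10]
Step 5: demand=2,sold=2 ship[1->2]=4 ship[0->1]=4 prod=5 -> inv=[9 6 12]

9 6 12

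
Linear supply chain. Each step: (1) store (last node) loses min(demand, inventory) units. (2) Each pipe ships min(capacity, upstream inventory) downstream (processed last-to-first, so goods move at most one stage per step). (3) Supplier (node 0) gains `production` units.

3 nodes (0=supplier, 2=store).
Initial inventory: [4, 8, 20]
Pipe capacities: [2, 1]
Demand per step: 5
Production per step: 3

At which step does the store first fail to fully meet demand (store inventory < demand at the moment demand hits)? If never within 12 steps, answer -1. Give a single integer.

Step 1: demand=5,sold=5 ship[1->2]=1 ship[0->1]=2 prod=3 -> [5 9 16]
Step 2: demand=5,sold=5 ship[1->2]=1 ship[0->1]=2 prod=3 -> [6 10 12]
Step 3: demand=5,sold=5 ship[1->2]=1 ship[0->1]=2 prod=3 -> [7 11 8]
Step 4: demand=5,sold=5 ship[1->2]=1 ship[0->1]=2 prod=3 -> [8 12 4]
Step 5: demand=5,sold=4 ship[1->2]=1 ship[0->1]=2 prod=3 -> [9 13 1]
Step 6: demand=5,sold=1 ship[1->2]=1 ship[0->1]=2 prod=3 -> [10 14 1]
Step 7: demand=5,sold=1 ship[1->2]=1 ship[0->1]=2 prod=3 -> [11 15 1]
Step 8: demand=5,sold=1 ship[1->2]=1 ship[0->1]=2 prod=3 -> [12 16 1]
Step 9: demand=5,sold=1 ship[1->2]=1 ship[0->1]=2 prod=3 -> [13 17 1]
Step 10: demand=5,sold=1 ship[1->2]=1 ship[0->1]=2 prod=3 -> [14 18 1]
Step 11: demand=5,sold=1 ship[1->2]=1 ship[0->1]=2 prod=3 -> [15 19 1]
Step 12: demand=5,sold=1 ship[1->2]=1 ship[0->1]=2 prod=3 -> [16 20 1]
First stockout at step 5

5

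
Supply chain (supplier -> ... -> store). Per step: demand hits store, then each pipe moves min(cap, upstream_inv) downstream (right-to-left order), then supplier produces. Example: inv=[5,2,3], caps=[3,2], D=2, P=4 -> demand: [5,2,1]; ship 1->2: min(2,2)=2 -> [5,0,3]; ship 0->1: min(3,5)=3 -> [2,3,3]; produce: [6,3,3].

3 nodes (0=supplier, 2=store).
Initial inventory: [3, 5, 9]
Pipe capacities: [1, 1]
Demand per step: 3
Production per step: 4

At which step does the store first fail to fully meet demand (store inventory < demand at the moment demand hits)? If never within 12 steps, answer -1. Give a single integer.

Step 1: demand=3,sold=3 ship[1->2]=1 ship[0->1]=1 prod=4 -> [6 5 7]
Step 2: demand=3,sold=3 ship[1->2]=1 ship[0->1]=1 prod=4 -> [9 5 5]
Step 3: demand=3,sold=3 ship[1->2]=1 ship[0->1]=1 prod=4 -> [12 5 3]
Step 4: demand=3,sold=3 ship[1->2]=1 ship[0->1]=1 prod=4 -> [15 5 1]
Step 5: demand=3,sold=1 ship[1->2]=1 ship[0->1]=1 prod=4 -> [18 5 1]
Step 6: demand=3,sold=1 ship[1->2]=1 ship[0->1]=1 prod=4 -> [21 5 1]
Step 7: demand=3,sold=1 ship[1->2]=1 ship[0->1]=1 prod=4 -> [24 5 1]
Step 8: demand=3,sold=1 ship[1->2]=1 ship[0->1]=1 prod=4 -> [27 5 1]
Step 9: demand=3,sold=1 ship[1->2]=1 ship[0->1]=1 prod=4 -> [30 5 1]
Step 10: demand=3,sold=1 ship[1->2]=1 ship[0->1]=1 prod=4 -> [33 5 1]
Step 11: demand=3,sold=1 ship[1->2]=1 ship[0->1]=1 prod=4 -> [36 5 1]
Step 12: demand=3,sold=1 ship[1->2]=1 ship[0->1]=1 prod=4 -> [39 5 1]
First stockout at step 5

5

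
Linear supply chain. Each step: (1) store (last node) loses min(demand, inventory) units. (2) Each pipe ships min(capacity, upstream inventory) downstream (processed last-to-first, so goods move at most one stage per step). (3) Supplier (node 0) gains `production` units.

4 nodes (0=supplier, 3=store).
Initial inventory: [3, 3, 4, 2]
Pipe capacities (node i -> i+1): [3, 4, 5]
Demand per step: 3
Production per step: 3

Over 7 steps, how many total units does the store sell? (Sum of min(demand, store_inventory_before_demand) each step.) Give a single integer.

Step 1: sold=2 (running total=2) -> [3 3 3 4]
Step 2: sold=3 (running total=5) -> [3 3 3 4]
Step 3: sold=3 (running total=8) -> [3 3 3 4]
Step 4: sold=3 (running total=11) -> [3 3 3 4]
Step 5: sold=3 (running total=14) -> [3 3 3 4]
Step 6: sold=3 (running total=17) -> [3 3 3 4]
Step 7: sold=3 (running total=20) -> [3 3 3 4]

Answer: 20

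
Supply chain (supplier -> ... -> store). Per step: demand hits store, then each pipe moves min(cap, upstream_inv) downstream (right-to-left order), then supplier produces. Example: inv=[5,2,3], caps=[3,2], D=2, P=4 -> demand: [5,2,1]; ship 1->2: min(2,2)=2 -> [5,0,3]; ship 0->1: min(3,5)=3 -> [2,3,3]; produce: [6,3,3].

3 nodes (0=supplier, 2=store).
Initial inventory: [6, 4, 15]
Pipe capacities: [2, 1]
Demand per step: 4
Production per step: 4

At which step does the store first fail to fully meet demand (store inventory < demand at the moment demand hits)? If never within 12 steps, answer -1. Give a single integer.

Step 1: demand=4,sold=4 ship[1->2]=1 ship[0->1]=2 prod=4 -> [8 5 12]
Step 2: demand=4,sold=4 ship[1->2]=1 ship[0->1]=2 prod=4 -> [10 6 9]
Step 3: demand=4,sold=4 ship[1->2]=1 ship[0->1]=2 prod=4 -> [12 7 6]
Step 4: demand=4,sold=4 ship[1->2]=1 ship[0->1]=2 prod=4 -> [14 8 3]
Step 5: demand=4,sold=3 ship[1->2]=1 ship[0->1]=2 prod=4 -> [16 9 1]
Step 6: demand=4,sold=1 ship[1->2]=1 ship[0->1]=2 prod=4 -> [18 10 1]
Step 7: demand=4,sold=1 ship[1->2]=1 ship[0->1]=2 prod=4 -> [20 11 1]
Step 8: demand=4,sold=1 ship[1->2]=1 ship[0->1]=2 prod=4 -> [22 12 1]
Step 9: demand=4,sold=1 ship[1->2]=1 ship[0->1]=2 prod=4 -> [24 13 1]
Step 10: demand=4,sold=1 ship[1->2]=1 ship[0->1]=2 prod=4 -> [26 14 1]
Step 11: demand=4,sold=1 ship[1->2]=1 ship[0->1]=2 prod=4 -> [28 15 1]
Step 12: demand=4,sold=1 ship[1->2]=1 ship[0->1]=2 prod=4 -> [30 16 1]
First stockout at step 5

5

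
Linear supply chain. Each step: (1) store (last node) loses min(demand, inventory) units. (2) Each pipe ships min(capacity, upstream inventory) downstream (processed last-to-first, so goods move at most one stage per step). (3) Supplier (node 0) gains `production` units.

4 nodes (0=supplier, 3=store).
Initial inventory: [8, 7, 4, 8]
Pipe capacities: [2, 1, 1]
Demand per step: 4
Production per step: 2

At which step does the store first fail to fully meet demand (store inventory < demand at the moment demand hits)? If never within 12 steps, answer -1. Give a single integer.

Step 1: demand=4,sold=4 ship[2->3]=1 ship[1->2]=1 ship[0->1]=2 prod=2 -> [8 8 4 5]
Step 2: demand=4,sold=4 ship[2->3]=1 ship[1->2]=1 ship[0->1]=2 prod=2 -> [8 9 4 2]
Step 3: demand=4,sold=2 ship[2->3]=1 ship[1->2]=1 ship[0->1]=2 prod=2 -> [8 10 4 1]
Step 4: demand=4,sold=1 ship[2->3]=1 ship[1->2]=1 ship[0->1]=2 prod=2 -> [8 11 4 1]
Step 5: demand=4,sold=1 ship[2->3]=1 ship[1->2]=1 ship[0->1]=2 prod=2 -> [8 12 4 1]
Step 6: demand=4,sold=1 ship[2->3]=1 ship[1->2]=1 ship[0->1]=2 prod=2 -> [8 13 4 1]
Step 7: demand=4,sold=1 ship[2->3]=1 ship[1->2]=1 ship[0->1]=2 prod=2 -> [8 14 4 1]
Step 8: demand=4,sold=1 ship[2->3]=1 ship[1->2]=1 ship[0->1]=2 prod=2 -> [8 15 4 1]
Step 9: demand=4,sold=1 ship[2->3]=1 ship[1->2]=1 ship[0->1]=2 prod=2 -> [8 16 4 1]
Step 10: demand=4,sold=1 ship[2->3]=1 ship[1->2]=1 ship[0->1]=2 prod=2 -> [8 17 4 1]
Step 11: demand=4,sold=1 ship[2->3]=1 ship[1->2]=1 ship[0->1]=2 prod=2 -> [8 18 4 1]
Step 12: demand=4,sold=1 ship[2->3]=1 ship[1->2]=1 ship[0->1]=2 prod=2 -> [8 19 4 1]
First stockout at step 3

3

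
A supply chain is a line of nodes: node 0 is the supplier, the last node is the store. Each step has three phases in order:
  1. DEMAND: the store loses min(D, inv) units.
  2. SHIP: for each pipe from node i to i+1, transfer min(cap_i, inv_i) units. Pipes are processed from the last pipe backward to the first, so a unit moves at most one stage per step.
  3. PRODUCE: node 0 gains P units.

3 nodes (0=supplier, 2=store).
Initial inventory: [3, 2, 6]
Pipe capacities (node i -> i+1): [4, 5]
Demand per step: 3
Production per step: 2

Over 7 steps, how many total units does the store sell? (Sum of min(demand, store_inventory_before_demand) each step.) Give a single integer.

Answer: 19

Derivation:
Step 1: sold=3 (running total=3) -> [2 3 5]
Step 2: sold=3 (running total=6) -> [2 2 5]
Step 3: sold=3 (running total=9) -> [2 2 4]
Step 4: sold=3 (running total=12) -> [2 2 3]
Step 5: sold=3 (running total=15) -> [2 2 2]
Step 6: sold=2 (running total=17) -> [2 2 2]
Step 7: sold=2 (running total=19) -> [2 2 2]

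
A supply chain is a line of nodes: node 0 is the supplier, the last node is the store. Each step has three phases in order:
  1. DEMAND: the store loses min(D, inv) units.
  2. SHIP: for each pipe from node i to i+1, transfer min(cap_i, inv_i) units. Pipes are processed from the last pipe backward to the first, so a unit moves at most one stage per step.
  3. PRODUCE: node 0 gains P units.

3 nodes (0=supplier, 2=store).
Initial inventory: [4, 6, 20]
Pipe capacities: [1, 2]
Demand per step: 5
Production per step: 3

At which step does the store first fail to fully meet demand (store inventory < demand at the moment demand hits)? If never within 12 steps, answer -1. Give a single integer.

Step 1: demand=5,sold=5 ship[1->2]=2 ship[0->1]=1 prod=3 -> [6 5 17]
Step 2: demand=5,sold=5 ship[1->2]=2 ship[0->1]=1 prod=3 -> [8 4 14]
Step 3: demand=5,sold=5 ship[1->2]=2 ship[0->1]=1 prod=3 -> [10 3 11]
Step 4: demand=5,sold=5 ship[1->2]=2 ship[0->1]=1 prod=3 -> [12 2 8]
Step 5: demand=5,sold=5 ship[1->2]=2 ship[0->1]=1 prod=3 -> [14 1 5]
Step 6: demand=5,sold=5 ship[1->2]=1 ship[0->1]=1 prod=3 -> [16 1 1]
Step 7: demand=5,sold=1 ship[1->2]=1 ship[0->1]=1 prod=3 -> [18 1 1]
Step 8: demand=5,sold=1 ship[1->2]=1 ship[0->1]=1 prod=3 -> [20 1 1]
Step 9: demand=5,sold=1 ship[1->2]=1 ship[0->1]=1 prod=3 -> [22 1 1]
Step 10: demand=5,sold=1 ship[1->2]=1 ship[0->1]=1 prod=3 -> [24 1 1]
Step 11: demand=5,sold=1 ship[1->2]=1 ship[0->1]=1 prod=3 -> [26 1 1]
Step 12: demand=5,sold=1 ship[1->2]=1 ship[0->1]=1 prod=3 -> [28 1 1]
First stockout at step 7

7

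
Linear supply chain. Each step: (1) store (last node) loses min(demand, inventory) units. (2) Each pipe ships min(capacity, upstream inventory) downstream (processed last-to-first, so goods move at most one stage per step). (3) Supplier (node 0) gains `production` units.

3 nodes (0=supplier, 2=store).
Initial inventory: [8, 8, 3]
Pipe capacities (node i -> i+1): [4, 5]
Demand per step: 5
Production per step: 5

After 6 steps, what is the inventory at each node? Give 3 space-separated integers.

Step 1: demand=5,sold=3 ship[1->2]=5 ship[0->1]=4 prod=5 -> inv=[9 7 5]
Step 2: demand=5,sold=5 ship[1->2]=5 ship[0->1]=4 prod=5 -> inv=[10 6 5]
Step 3: demand=5,sold=5 ship[1->2]=5 ship[0->1]=4 prod=5 -> inv=[11 5 5]
Step 4: demand=5,sold=5 ship[1->2]=5 ship[0->1]=4 prod=5 -> inv=[12 4 5]
Step 5: demand=5,sold=5 ship[1->2]=4 ship[0->1]=4 prod=5 -> inv=[13 4 4]
Step 6: demand=5,sold=4 ship[1->2]=4 ship[0->1]=4 prod=5 -> inv=[14 4 4]

14 4 4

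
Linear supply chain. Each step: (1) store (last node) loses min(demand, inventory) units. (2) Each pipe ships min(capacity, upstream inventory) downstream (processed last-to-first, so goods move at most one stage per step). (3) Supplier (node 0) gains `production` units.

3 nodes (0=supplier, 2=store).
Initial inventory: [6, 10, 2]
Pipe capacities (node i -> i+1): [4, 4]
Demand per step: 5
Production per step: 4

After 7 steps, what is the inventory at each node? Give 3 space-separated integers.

Step 1: demand=5,sold=2 ship[1->2]=4 ship[0->1]=4 prod=4 -> inv=[6 10 4]
Step 2: demand=5,sold=4 ship[1->2]=4 ship[0->1]=4 prod=4 -> inv=[6 10 4]
Step 3: demand=5,sold=4 ship[1->2]=4 ship[0->1]=4 prod=4 -> inv=[6 10 4]
Step 4: demand=5,sold=4 ship[1->2]=4 ship[0->1]=4 prod=4 -> inv=[6 10 4]
Step 5: demand=5,sold=4 ship[1->2]=4 ship[0->1]=4 prod=4 -> inv=[6 10 4]
Step 6: demand=5,sold=4 ship[1->2]=4 ship[0->1]=4 prod=4 -> inv=[6 10 4]
Step 7: demand=5,sold=4 ship[1->2]=4 ship[0->1]=4 prod=4 -> inv=[6 10 4]

6 10 4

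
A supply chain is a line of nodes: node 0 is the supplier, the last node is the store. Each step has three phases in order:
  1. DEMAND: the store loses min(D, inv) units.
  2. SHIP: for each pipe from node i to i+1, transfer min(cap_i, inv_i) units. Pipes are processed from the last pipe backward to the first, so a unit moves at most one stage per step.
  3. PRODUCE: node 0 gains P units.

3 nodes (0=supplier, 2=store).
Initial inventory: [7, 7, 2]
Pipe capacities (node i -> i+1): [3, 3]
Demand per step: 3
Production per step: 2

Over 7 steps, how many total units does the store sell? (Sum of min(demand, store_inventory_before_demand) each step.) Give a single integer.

Step 1: sold=2 (running total=2) -> [6 7 3]
Step 2: sold=3 (running total=5) -> [5 7 3]
Step 3: sold=3 (running total=8) -> [4 7 3]
Step 4: sold=3 (running total=11) -> [3 7 3]
Step 5: sold=3 (running total=14) -> [2 7 3]
Step 6: sold=3 (running total=17) -> [2 6 3]
Step 7: sold=3 (running total=20) -> [2 5 3]

Answer: 20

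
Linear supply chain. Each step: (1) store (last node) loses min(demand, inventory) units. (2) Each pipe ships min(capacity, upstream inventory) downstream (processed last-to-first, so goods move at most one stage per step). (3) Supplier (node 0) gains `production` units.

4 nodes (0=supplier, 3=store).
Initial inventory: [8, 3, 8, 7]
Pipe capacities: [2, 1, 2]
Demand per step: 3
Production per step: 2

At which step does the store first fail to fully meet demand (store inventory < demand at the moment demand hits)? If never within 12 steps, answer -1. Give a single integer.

Step 1: demand=3,sold=3 ship[2->3]=2 ship[1->2]=1 ship[0->1]=2 prod=2 -> [8 4 7 6]
Step 2: demand=3,sold=3 ship[2->3]=2 ship[1->2]=1 ship[0->1]=2 prod=2 -> [8 5 6 5]
Step 3: demand=3,sold=3 ship[2->3]=2 ship[1->2]=1 ship[0->1]=2 prod=2 -> [8 6 5 4]
Step 4: demand=3,sold=3 ship[2->3]=2 ship[1->2]=1 ship[0->1]=2 prod=2 -> [8 7 4 3]
Step 5: demand=3,sold=3 ship[2->3]=2 ship[1->2]=1 ship[0->1]=2 prod=2 -> [8 8 3 2]
Step 6: demand=3,sold=2 ship[2->3]=2 ship[1->2]=1 ship[0->1]=2 prod=2 -> [8 9 2 2]
Step 7: demand=3,sold=2 ship[2->3]=2 ship[1->2]=1 ship[0->1]=2 prod=2 -> [8 10 1 2]
Step 8: demand=3,sold=2 ship[2->3]=1 ship[1->2]=1 ship[0->1]=2 prod=2 -> [8 11 1 1]
Step 9: demand=3,sold=1 ship[2->3]=1 ship[1->2]=1 ship[0->1]=2 prod=2 -> [8 12 1 1]
Step 10: demand=3,sold=1 ship[2->3]=1 ship[1->2]=1 ship[0->1]=2 prod=2 -> [8 13 1 1]
Step 11: demand=3,sold=1 ship[2->3]=1 ship[1->2]=1 ship[0->1]=2 prod=2 -> [8 14 1 1]
Step 12: demand=3,sold=1 ship[2->3]=1 ship[1->2]=1 ship[0->1]=2 prod=2 -> [8 15 1 1]
First stockout at step 6

6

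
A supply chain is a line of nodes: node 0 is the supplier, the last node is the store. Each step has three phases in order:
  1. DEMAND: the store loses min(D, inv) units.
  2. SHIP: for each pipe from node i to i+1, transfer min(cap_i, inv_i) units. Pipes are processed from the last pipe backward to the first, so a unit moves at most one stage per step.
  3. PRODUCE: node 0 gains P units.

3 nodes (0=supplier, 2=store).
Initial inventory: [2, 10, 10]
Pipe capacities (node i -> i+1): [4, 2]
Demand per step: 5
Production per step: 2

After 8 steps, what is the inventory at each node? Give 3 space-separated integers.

Step 1: demand=5,sold=5 ship[1->2]=2 ship[0->1]=2 prod=2 -> inv=[2 10 7]
Step 2: demand=5,sold=5 ship[1->2]=2 ship[0->1]=2 prod=2 -> inv=[2 10 4]
Step 3: demand=5,sold=4 ship[1->2]=2 ship[0->1]=2 prod=2 -> inv=[2 10 2]
Step 4: demand=5,sold=2 ship[1->2]=2 ship[0->1]=2 prod=2 -> inv=[2 10 2]
Step 5: demand=5,sold=2 ship[1->2]=2 ship[0->1]=2 prod=2 -> inv=[2 10 2]
Step 6: demand=5,sold=2 ship[1->2]=2 ship[0->1]=2 prod=2 -> inv=[2 10 2]
Step 7: demand=5,sold=2 ship[1->2]=2 ship[0->1]=2 prod=2 -> inv=[2 10 2]
Step 8: demand=5,sold=2 ship[1->2]=2 ship[0->1]=2 prod=2 -> inv=[2 10 2]

2 10 2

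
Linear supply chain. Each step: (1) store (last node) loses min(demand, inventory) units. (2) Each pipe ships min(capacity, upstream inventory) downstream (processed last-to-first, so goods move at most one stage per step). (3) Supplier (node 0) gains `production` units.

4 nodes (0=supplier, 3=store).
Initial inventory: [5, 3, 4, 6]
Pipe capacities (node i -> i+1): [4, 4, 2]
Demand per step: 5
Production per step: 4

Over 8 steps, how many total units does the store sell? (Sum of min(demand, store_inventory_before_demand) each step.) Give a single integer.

Step 1: sold=5 (running total=5) -> [5 4 5 3]
Step 2: sold=3 (running total=8) -> [5 4 7 2]
Step 3: sold=2 (running total=10) -> [5 4 9 2]
Step 4: sold=2 (running total=12) -> [5 4 11 2]
Step 5: sold=2 (running total=14) -> [5 4 13 2]
Step 6: sold=2 (running total=16) -> [5 4 15 2]
Step 7: sold=2 (running total=18) -> [5 4 17 2]
Step 8: sold=2 (running total=20) -> [5 4 19 2]

Answer: 20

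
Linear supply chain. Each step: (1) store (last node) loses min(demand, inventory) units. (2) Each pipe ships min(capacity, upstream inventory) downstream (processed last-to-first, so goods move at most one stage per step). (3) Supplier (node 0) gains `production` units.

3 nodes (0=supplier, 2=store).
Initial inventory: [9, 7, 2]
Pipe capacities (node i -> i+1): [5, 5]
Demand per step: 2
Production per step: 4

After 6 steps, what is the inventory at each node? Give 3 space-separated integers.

Step 1: demand=2,sold=2 ship[1->2]=5 ship[0->1]=5 prod=4 -> inv=[8 7 5]
Step 2: demand=2,sold=2 ship[1->2]=5 ship[0->1]=5 prod=4 -> inv=[7 7 8]
Step 3: demand=2,sold=2 ship[1->2]=5 ship[0->1]=5 prod=4 -> inv=[6 7 11]
Step 4: demand=2,sold=2 ship[1->2]=5 ship[0->1]=5 prod=4 -> inv=[5 7 14]
Step 5: demand=2,sold=2 ship[1->2]=5 ship[0->1]=5 prod=4 -> inv=[4 7 17]
Step 6: demand=2,sold=2 ship[1->2]=5 ship[0->1]=4 prod=4 -> inv=[4 6 20]

4 6 20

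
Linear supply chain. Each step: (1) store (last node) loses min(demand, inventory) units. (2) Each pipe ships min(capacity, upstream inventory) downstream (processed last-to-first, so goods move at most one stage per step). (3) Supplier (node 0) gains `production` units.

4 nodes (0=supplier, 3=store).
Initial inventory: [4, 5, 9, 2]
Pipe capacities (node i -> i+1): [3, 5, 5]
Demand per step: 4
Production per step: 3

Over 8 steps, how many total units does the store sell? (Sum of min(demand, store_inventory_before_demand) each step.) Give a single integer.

Answer: 30

Derivation:
Step 1: sold=2 (running total=2) -> [4 3 9 5]
Step 2: sold=4 (running total=6) -> [4 3 7 6]
Step 3: sold=4 (running total=10) -> [4 3 5 7]
Step 4: sold=4 (running total=14) -> [4 3 3 8]
Step 5: sold=4 (running total=18) -> [4 3 3 7]
Step 6: sold=4 (running total=22) -> [4 3 3 6]
Step 7: sold=4 (running total=26) -> [4 3 3 5]
Step 8: sold=4 (running total=30) -> [4 3 3 4]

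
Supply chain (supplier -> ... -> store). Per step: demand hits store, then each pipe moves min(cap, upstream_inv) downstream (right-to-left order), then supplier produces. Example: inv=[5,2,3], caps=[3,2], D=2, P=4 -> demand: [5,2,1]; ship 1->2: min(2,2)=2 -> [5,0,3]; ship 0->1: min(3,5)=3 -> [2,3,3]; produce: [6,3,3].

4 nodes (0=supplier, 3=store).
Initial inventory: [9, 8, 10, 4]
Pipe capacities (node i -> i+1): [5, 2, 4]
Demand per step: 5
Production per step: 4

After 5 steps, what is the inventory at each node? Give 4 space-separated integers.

Step 1: demand=5,sold=4 ship[2->3]=4 ship[1->2]=2 ship[0->1]=5 prod=4 -> inv=[8 11 8 4]
Step 2: demand=5,sold=4 ship[2->3]=4 ship[1->2]=2 ship[0->1]=5 prod=4 -> inv=[7 14 6 4]
Step 3: demand=5,sold=4 ship[2->3]=4 ship[1->2]=2 ship[0->1]=5 prod=4 -> inv=[6 17 4 4]
Step 4: demand=5,sold=4 ship[2->3]=4 ship[1->2]=2 ship[0->1]=5 prod=4 -> inv=[5 20 2 4]
Step 5: demand=5,sold=4 ship[2->3]=2 ship[1->2]=2 ship[0->1]=5 prod=4 -> inv=[4 23 2 2]

4 23 2 2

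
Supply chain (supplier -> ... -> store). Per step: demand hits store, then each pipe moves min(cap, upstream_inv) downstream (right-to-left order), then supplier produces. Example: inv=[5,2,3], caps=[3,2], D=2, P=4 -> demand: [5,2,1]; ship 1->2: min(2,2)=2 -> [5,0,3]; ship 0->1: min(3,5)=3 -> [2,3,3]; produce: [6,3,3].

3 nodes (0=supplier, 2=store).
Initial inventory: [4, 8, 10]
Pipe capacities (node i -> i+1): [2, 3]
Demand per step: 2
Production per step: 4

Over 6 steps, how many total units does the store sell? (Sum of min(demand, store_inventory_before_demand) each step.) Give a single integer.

Step 1: sold=2 (running total=2) -> [6 7 11]
Step 2: sold=2 (running total=4) -> [8 6 12]
Step 3: sold=2 (running total=6) -> [10 5 13]
Step 4: sold=2 (running total=8) -> [12 4 14]
Step 5: sold=2 (running total=10) -> [14 3 15]
Step 6: sold=2 (running total=12) -> [16 2 16]

Answer: 12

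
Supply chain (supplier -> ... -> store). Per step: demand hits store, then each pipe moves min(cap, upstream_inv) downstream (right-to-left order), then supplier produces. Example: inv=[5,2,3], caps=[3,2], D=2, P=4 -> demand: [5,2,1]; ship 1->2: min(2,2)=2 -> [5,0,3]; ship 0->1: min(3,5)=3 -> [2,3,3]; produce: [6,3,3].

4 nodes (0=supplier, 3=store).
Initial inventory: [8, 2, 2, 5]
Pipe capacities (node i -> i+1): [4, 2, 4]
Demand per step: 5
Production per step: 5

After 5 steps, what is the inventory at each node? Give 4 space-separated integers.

Step 1: demand=5,sold=5 ship[2->3]=2 ship[1->2]=2 ship[0->1]=4 prod=5 -> inv=[9 4 2 2]
Step 2: demand=5,sold=2 ship[2->3]=2 ship[1->2]=2 ship[0->1]=4 prod=5 -> inv=[10 6 2 2]
Step 3: demand=5,sold=2 ship[2->3]=2 ship[1->2]=2 ship[0->1]=4 prod=5 -> inv=[11 8 2 2]
Step 4: demand=5,sold=2 ship[2->3]=2 ship[1->2]=2 ship[0->1]=4 prod=5 -> inv=[12 10 2 2]
Step 5: demand=5,sold=2 ship[2->3]=2 ship[1->2]=2 ship[0->1]=4 prod=5 -> inv=[13 12 2 2]

13 12 2 2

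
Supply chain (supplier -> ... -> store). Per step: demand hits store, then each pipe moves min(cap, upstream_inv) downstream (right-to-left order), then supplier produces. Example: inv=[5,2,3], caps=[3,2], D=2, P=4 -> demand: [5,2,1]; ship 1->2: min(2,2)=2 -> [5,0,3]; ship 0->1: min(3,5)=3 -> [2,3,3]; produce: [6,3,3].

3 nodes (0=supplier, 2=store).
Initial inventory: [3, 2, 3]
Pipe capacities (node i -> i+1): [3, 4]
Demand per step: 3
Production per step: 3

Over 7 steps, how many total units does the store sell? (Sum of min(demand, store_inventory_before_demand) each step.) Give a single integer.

Answer: 20

Derivation:
Step 1: sold=3 (running total=3) -> [3 3 2]
Step 2: sold=2 (running total=5) -> [3 3 3]
Step 3: sold=3 (running total=8) -> [3 3 3]
Step 4: sold=3 (running total=11) -> [3 3 3]
Step 5: sold=3 (running total=14) -> [3 3 3]
Step 6: sold=3 (running total=17) -> [3 3 3]
Step 7: sold=3 (running total=20) -> [3 3 3]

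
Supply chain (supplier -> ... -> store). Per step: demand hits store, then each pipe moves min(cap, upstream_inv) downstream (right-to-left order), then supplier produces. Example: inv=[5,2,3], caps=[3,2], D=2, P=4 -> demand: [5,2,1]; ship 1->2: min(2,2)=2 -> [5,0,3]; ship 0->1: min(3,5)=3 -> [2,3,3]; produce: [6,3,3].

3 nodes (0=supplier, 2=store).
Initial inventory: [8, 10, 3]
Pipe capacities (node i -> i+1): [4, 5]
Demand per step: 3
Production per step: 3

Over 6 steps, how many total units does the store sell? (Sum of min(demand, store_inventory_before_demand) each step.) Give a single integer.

Step 1: sold=3 (running total=3) -> [7 9 5]
Step 2: sold=3 (running total=6) -> [6 8 7]
Step 3: sold=3 (running total=9) -> [5 7 9]
Step 4: sold=3 (running total=12) -> [4 6 11]
Step 5: sold=3 (running total=15) -> [3 5 13]
Step 6: sold=3 (running total=18) -> [3 3 15]

Answer: 18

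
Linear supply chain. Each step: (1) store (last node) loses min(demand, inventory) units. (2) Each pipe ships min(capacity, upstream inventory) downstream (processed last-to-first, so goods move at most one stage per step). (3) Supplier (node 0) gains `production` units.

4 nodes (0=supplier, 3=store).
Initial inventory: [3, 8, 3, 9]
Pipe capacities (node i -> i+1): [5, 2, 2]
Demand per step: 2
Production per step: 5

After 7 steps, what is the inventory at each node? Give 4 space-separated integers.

Step 1: demand=2,sold=2 ship[2->3]=2 ship[1->2]=2 ship[0->1]=3 prod=5 -> inv=[5 9 3 9]
Step 2: demand=2,sold=2 ship[2->3]=2 ship[1->2]=2 ship[0->1]=5 prod=5 -> inv=[5 12 3 9]
Step 3: demand=2,sold=2 ship[2->3]=2 ship[1->2]=2 ship[0->1]=5 prod=5 -> inv=[5 15 3 9]
Step 4: demand=2,sold=2 ship[2->3]=2 ship[1->2]=2 ship[0->1]=5 prod=5 -> inv=[5 18 3 9]
Step 5: demand=2,sold=2 ship[2->3]=2 ship[1->2]=2 ship[0->1]=5 prod=5 -> inv=[5 21 3 9]
Step 6: demand=2,sold=2 ship[2->3]=2 ship[1->2]=2 ship[0->1]=5 prod=5 -> inv=[5 24 3 9]
Step 7: demand=2,sold=2 ship[2->3]=2 ship[1->2]=2 ship[0->1]=5 prod=5 -> inv=[5 27 3 9]

5 27 3 9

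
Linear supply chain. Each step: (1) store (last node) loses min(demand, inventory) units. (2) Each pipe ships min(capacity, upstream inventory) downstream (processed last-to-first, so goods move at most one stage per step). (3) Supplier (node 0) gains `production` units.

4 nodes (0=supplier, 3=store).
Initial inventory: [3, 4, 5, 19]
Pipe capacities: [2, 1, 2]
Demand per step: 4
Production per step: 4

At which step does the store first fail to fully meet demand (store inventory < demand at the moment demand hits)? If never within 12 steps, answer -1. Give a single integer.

Step 1: demand=4,sold=4 ship[2->3]=2 ship[1->2]=1 ship[0->1]=2 prod=4 -> [5 5 4 17]
Step 2: demand=4,sold=4 ship[2->3]=2 ship[1->2]=1 ship[0->1]=2 prod=4 -> [7 6 3 15]
Step 3: demand=4,sold=4 ship[2->3]=2 ship[1->2]=1 ship[0->1]=2 prod=4 -> [9 7 2 13]
Step 4: demand=4,sold=4 ship[2->3]=2 ship[1->2]=1 ship[0->1]=2 prod=4 -> [11 8 1 11]
Step 5: demand=4,sold=4 ship[2->3]=1 ship[1->2]=1 ship[0->1]=2 prod=4 -> [13 9 1 8]
Step 6: demand=4,sold=4 ship[2->3]=1 ship[1->2]=1 ship[0->1]=2 prod=4 -> [15 10 1 5]
Step 7: demand=4,sold=4 ship[2->3]=1 ship[1->2]=1 ship[0->1]=2 prod=4 -> [17 11 1 2]
Step 8: demand=4,sold=2 ship[2->3]=1 ship[1->2]=1 ship[0->1]=2 prod=4 -> [19 12 1 1]
Step 9: demand=4,sold=1 ship[2->3]=1 ship[1->2]=1 ship[0->1]=2 prod=4 -> [21 13 1 1]
Step 10: demand=4,sold=1 ship[2->3]=1 ship[1->2]=1 ship[0->1]=2 prod=4 -> [23 14 1 1]
Step 11: demand=4,sold=1 ship[2->3]=1 ship[1->2]=1 ship[0->1]=2 prod=4 -> [25 15 1 1]
Step 12: demand=4,sold=1 ship[2->3]=1 ship[1->2]=1 ship[0->1]=2 prod=4 -> [27 16 1 1]
First stockout at step 8

8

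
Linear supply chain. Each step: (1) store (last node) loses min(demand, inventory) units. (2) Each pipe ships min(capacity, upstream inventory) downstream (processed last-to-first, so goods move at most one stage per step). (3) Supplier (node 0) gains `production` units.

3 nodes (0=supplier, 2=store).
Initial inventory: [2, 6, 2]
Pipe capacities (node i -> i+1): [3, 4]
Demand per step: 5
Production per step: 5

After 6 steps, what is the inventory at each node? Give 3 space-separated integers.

Step 1: demand=5,sold=2 ship[1->2]=4 ship[0->1]=2 prod=5 -> inv=[5 4 4]
Step 2: demand=5,sold=4 ship[1->2]=4 ship[0->1]=3 prod=5 -> inv=[7 3 4]
Step 3: demand=5,sold=4 ship[1->2]=3 ship[0->1]=3 prod=5 -> inv=[9 3 3]
Step 4: demand=5,sold=3 ship[1->2]=3 ship[0->1]=3 prod=5 -> inv=[11 3 3]
Step 5: demand=5,sold=3 ship[1->2]=3 ship[0->1]=3 prod=5 -> inv=[13 3 3]
Step 6: demand=5,sold=3 ship[1->2]=3 ship[0->1]=3 prod=5 -> inv=[15 3 3]

15 3 3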